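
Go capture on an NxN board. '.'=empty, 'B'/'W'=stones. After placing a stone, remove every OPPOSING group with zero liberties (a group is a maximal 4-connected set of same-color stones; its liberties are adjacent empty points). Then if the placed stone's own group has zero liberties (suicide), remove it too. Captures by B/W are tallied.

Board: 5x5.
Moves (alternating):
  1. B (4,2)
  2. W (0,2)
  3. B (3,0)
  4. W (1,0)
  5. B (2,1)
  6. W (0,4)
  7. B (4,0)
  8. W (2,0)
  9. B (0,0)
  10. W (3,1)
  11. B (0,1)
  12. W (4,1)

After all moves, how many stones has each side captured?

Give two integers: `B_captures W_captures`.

Answer: 0 2

Derivation:
Move 1: B@(4,2) -> caps B=0 W=0
Move 2: W@(0,2) -> caps B=0 W=0
Move 3: B@(3,0) -> caps B=0 W=0
Move 4: W@(1,0) -> caps B=0 W=0
Move 5: B@(2,1) -> caps B=0 W=0
Move 6: W@(0,4) -> caps B=0 W=0
Move 7: B@(4,0) -> caps B=0 W=0
Move 8: W@(2,0) -> caps B=0 W=0
Move 9: B@(0,0) -> caps B=0 W=0
Move 10: W@(3,1) -> caps B=0 W=0
Move 11: B@(0,1) -> caps B=0 W=0
Move 12: W@(4,1) -> caps B=0 W=2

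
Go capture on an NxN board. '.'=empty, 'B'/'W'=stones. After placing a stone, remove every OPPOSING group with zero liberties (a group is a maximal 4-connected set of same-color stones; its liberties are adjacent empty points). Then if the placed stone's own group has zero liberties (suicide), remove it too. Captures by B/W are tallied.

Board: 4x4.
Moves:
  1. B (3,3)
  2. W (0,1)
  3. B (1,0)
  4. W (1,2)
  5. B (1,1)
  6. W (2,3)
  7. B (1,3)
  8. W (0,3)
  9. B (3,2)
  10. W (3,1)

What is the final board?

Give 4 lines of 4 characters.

Answer: .W.W
BBW.
...W
.WBB

Derivation:
Move 1: B@(3,3) -> caps B=0 W=0
Move 2: W@(0,1) -> caps B=0 W=0
Move 3: B@(1,0) -> caps B=0 W=0
Move 4: W@(1,2) -> caps B=0 W=0
Move 5: B@(1,1) -> caps B=0 W=0
Move 6: W@(2,3) -> caps B=0 W=0
Move 7: B@(1,3) -> caps B=0 W=0
Move 8: W@(0,3) -> caps B=0 W=1
Move 9: B@(3,2) -> caps B=0 W=1
Move 10: W@(3,1) -> caps B=0 W=1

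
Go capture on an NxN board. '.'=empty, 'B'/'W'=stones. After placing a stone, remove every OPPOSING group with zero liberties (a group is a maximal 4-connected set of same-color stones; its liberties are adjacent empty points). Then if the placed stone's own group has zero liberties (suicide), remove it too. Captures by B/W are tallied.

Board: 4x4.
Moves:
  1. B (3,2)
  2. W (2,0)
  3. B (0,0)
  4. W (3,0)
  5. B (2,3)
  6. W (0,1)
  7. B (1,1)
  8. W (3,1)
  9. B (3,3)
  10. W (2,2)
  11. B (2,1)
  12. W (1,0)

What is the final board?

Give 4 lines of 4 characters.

Move 1: B@(3,2) -> caps B=0 W=0
Move 2: W@(2,0) -> caps B=0 W=0
Move 3: B@(0,0) -> caps B=0 W=0
Move 4: W@(3,0) -> caps B=0 W=0
Move 5: B@(2,3) -> caps B=0 W=0
Move 6: W@(0,1) -> caps B=0 W=0
Move 7: B@(1,1) -> caps B=0 W=0
Move 8: W@(3,1) -> caps B=0 W=0
Move 9: B@(3,3) -> caps B=0 W=0
Move 10: W@(2,2) -> caps B=0 W=0
Move 11: B@(2,1) -> caps B=0 W=0
Move 12: W@(1,0) -> caps B=0 W=1

Answer: .W..
WB..
WBWB
WWBB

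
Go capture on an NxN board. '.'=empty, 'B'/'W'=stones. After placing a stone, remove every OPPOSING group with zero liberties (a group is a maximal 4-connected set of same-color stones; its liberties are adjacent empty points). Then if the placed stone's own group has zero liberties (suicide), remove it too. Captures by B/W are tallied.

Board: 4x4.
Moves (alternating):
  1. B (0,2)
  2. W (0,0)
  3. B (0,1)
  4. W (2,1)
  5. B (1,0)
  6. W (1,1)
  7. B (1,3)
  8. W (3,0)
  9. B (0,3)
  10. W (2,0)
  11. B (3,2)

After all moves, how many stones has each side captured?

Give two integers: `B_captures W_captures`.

Answer: 1 0

Derivation:
Move 1: B@(0,2) -> caps B=0 W=0
Move 2: W@(0,0) -> caps B=0 W=0
Move 3: B@(0,1) -> caps B=0 W=0
Move 4: W@(2,1) -> caps B=0 W=0
Move 5: B@(1,0) -> caps B=1 W=0
Move 6: W@(1,1) -> caps B=1 W=0
Move 7: B@(1,3) -> caps B=1 W=0
Move 8: W@(3,0) -> caps B=1 W=0
Move 9: B@(0,3) -> caps B=1 W=0
Move 10: W@(2,0) -> caps B=1 W=0
Move 11: B@(3,2) -> caps B=1 W=0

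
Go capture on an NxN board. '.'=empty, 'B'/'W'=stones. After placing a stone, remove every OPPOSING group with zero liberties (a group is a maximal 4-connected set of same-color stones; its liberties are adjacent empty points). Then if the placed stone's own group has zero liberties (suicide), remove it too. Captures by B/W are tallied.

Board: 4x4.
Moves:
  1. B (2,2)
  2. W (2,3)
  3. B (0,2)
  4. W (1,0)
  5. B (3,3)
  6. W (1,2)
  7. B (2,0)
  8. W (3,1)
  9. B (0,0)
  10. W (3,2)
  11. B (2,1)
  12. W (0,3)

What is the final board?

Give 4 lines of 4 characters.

Answer: B.BW
W.W.
BBBW
.WW.

Derivation:
Move 1: B@(2,2) -> caps B=0 W=0
Move 2: W@(2,3) -> caps B=0 W=0
Move 3: B@(0,2) -> caps B=0 W=0
Move 4: W@(1,0) -> caps B=0 W=0
Move 5: B@(3,3) -> caps B=0 W=0
Move 6: W@(1,2) -> caps B=0 W=0
Move 7: B@(2,0) -> caps B=0 W=0
Move 8: W@(3,1) -> caps B=0 W=0
Move 9: B@(0,0) -> caps B=0 W=0
Move 10: W@(3,2) -> caps B=0 W=1
Move 11: B@(2,1) -> caps B=0 W=1
Move 12: W@(0,3) -> caps B=0 W=1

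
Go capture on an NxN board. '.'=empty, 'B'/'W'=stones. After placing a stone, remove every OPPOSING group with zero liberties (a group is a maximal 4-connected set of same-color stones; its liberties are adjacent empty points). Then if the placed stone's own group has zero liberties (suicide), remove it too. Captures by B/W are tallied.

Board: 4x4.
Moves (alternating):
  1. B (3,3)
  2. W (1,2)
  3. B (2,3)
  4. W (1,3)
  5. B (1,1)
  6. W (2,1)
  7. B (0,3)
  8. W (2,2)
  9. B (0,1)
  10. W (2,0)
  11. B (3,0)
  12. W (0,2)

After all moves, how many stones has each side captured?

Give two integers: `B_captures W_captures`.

Answer: 0 1

Derivation:
Move 1: B@(3,3) -> caps B=0 W=0
Move 2: W@(1,2) -> caps B=0 W=0
Move 3: B@(2,3) -> caps B=0 W=0
Move 4: W@(1,3) -> caps B=0 W=0
Move 5: B@(1,1) -> caps B=0 W=0
Move 6: W@(2,1) -> caps B=0 W=0
Move 7: B@(0,3) -> caps B=0 W=0
Move 8: W@(2,2) -> caps B=0 W=0
Move 9: B@(0,1) -> caps B=0 W=0
Move 10: W@(2,0) -> caps B=0 W=0
Move 11: B@(3,0) -> caps B=0 W=0
Move 12: W@(0,2) -> caps B=0 W=1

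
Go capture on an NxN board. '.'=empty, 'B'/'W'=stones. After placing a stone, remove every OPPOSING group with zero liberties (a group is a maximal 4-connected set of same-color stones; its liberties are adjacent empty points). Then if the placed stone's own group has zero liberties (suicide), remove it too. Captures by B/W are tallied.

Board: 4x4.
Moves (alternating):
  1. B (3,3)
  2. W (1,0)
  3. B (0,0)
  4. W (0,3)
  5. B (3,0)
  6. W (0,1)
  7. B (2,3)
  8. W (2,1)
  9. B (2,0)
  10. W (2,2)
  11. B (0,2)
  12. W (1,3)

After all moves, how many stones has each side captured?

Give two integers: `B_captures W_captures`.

Move 1: B@(3,3) -> caps B=0 W=0
Move 2: W@(1,0) -> caps B=0 W=0
Move 3: B@(0,0) -> caps B=0 W=0
Move 4: W@(0,3) -> caps B=0 W=0
Move 5: B@(3,0) -> caps B=0 W=0
Move 6: W@(0,1) -> caps B=0 W=1
Move 7: B@(2,3) -> caps B=0 W=1
Move 8: W@(2,1) -> caps B=0 W=1
Move 9: B@(2,0) -> caps B=0 W=1
Move 10: W@(2,2) -> caps B=0 W=1
Move 11: B@(0,2) -> caps B=0 W=1
Move 12: W@(1,3) -> caps B=0 W=1

Answer: 0 1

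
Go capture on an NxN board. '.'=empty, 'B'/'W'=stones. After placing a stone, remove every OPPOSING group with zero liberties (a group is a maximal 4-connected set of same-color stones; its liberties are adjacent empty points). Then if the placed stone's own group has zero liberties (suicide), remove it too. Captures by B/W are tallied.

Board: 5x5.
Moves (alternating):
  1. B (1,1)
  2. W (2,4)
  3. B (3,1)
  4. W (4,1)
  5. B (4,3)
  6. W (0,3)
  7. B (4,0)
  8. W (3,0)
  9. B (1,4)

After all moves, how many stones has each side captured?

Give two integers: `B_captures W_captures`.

Move 1: B@(1,1) -> caps B=0 W=0
Move 2: W@(2,4) -> caps B=0 W=0
Move 3: B@(3,1) -> caps B=0 W=0
Move 4: W@(4,1) -> caps B=0 W=0
Move 5: B@(4,3) -> caps B=0 W=0
Move 6: W@(0,3) -> caps B=0 W=0
Move 7: B@(4,0) -> caps B=0 W=0
Move 8: W@(3,0) -> caps B=0 W=1
Move 9: B@(1,4) -> caps B=0 W=1

Answer: 0 1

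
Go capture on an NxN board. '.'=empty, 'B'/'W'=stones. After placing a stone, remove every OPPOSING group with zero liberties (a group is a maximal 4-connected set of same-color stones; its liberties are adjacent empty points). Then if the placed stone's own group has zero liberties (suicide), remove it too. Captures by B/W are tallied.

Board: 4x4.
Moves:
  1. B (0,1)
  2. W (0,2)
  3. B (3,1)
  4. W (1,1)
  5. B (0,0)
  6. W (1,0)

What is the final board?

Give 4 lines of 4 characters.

Move 1: B@(0,1) -> caps B=0 W=0
Move 2: W@(0,2) -> caps B=0 W=0
Move 3: B@(3,1) -> caps B=0 W=0
Move 4: W@(1,1) -> caps B=0 W=0
Move 5: B@(0,0) -> caps B=0 W=0
Move 6: W@(1,0) -> caps B=0 W=2

Answer: ..W.
WW..
....
.B..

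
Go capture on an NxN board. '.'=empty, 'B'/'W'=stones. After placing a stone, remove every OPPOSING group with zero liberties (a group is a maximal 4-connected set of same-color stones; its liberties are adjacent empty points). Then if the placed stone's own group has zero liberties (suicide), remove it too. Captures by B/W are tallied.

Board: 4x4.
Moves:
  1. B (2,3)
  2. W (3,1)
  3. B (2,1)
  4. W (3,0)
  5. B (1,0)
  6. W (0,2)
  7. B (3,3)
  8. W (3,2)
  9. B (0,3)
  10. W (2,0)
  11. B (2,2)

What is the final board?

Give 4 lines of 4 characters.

Move 1: B@(2,3) -> caps B=0 W=0
Move 2: W@(3,1) -> caps B=0 W=0
Move 3: B@(2,1) -> caps B=0 W=0
Move 4: W@(3,0) -> caps B=0 W=0
Move 5: B@(1,0) -> caps B=0 W=0
Move 6: W@(0,2) -> caps B=0 W=0
Move 7: B@(3,3) -> caps B=0 W=0
Move 8: W@(3,2) -> caps B=0 W=0
Move 9: B@(0,3) -> caps B=0 W=0
Move 10: W@(2,0) -> caps B=0 W=0
Move 11: B@(2,2) -> caps B=4 W=0

Answer: ..WB
B...
.BBB
...B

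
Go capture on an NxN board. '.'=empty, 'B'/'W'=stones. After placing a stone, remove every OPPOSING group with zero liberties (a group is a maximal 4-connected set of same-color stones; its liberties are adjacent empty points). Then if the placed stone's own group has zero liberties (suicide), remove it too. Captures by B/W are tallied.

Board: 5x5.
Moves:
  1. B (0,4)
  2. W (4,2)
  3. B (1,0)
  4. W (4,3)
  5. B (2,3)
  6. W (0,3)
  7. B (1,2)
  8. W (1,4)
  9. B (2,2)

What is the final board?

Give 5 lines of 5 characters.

Move 1: B@(0,4) -> caps B=0 W=0
Move 2: W@(4,2) -> caps B=0 W=0
Move 3: B@(1,0) -> caps B=0 W=0
Move 4: W@(4,3) -> caps B=0 W=0
Move 5: B@(2,3) -> caps B=0 W=0
Move 6: W@(0,3) -> caps B=0 W=0
Move 7: B@(1,2) -> caps B=0 W=0
Move 8: W@(1,4) -> caps B=0 W=1
Move 9: B@(2,2) -> caps B=0 W=1

Answer: ...W.
B.B.W
..BB.
.....
..WW.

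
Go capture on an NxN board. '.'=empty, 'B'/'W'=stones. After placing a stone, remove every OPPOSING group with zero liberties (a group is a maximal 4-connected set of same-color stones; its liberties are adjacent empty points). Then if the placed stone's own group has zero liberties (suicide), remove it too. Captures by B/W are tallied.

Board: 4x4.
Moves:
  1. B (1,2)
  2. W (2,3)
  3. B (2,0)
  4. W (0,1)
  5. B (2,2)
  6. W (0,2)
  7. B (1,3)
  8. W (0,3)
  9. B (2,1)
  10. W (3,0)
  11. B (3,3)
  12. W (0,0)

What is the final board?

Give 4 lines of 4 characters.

Move 1: B@(1,2) -> caps B=0 W=0
Move 2: W@(2,3) -> caps B=0 W=0
Move 3: B@(2,0) -> caps B=0 W=0
Move 4: W@(0,1) -> caps B=0 W=0
Move 5: B@(2,2) -> caps B=0 W=0
Move 6: W@(0,2) -> caps B=0 W=0
Move 7: B@(1,3) -> caps B=0 W=0
Move 8: W@(0,3) -> caps B=0 W=0
Move 9: B@(2,1) -> caps B=0 W=0
Move 10: W@(3,0) -> caps B=0 W=0
Move 11: B@(3,3) -> caps B=1 W=0
Move 12: W@(0,0) -> caps B=1 W=0

Answer: WWWW
..BB
BBB.
W..B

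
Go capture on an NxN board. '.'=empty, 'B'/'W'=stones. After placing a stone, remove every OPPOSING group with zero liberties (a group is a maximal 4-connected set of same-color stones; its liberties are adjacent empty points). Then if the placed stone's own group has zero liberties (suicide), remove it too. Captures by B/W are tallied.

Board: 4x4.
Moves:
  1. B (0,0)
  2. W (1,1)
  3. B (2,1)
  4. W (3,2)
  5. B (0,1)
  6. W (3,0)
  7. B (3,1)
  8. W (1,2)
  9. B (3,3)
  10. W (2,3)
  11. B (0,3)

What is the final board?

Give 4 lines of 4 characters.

Answer: BB.B
.WW.
.B.W
WBW.

Derivation:
Move 1: B@(0,0) -> caps B=0 W=0
Move 2: W@(1,1) -> caps B=0 W=0
Move 3: B@(2,1) -> caps B=0 W=0
Move 4: W@(3,2) -> caps B=0 W=0
Move 5: B@(0,1) -> caps B=0 W=0
Move 6: W@(3,0) -> caps B=0 W=0
Move 7: B@(3,1) -> caps B=0 W=0
Move 8: W@(1,2) -> caps B=0 W=0
Move 9: B@(3,3) -> caps B=0 W=0
Move 10: W@(2,3) -> caps B=0 W=1
Move 11: B@(0,3) -> caps B=0 W=1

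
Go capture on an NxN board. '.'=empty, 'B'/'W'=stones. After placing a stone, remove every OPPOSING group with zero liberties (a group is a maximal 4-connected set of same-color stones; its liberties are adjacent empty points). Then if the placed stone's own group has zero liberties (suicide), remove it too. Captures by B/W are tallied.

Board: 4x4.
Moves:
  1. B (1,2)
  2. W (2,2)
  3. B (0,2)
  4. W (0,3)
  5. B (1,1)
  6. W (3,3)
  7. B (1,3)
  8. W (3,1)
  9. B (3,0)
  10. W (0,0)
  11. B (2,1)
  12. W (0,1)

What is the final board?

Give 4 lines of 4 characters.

Answer: WWB.
.BBB
.BW.
BW.W

Derivation:
Move 1: B@(1,2) -> caps B=0 W=0
Move 2: W@(2,2) -> caps B=0 W=0
Move 3: B@(0,2) -> caps B=0 W=0
Move 4: W@(0,3) -> caps B=0 W=0
Move 5: B@(1,1) -> caps B=0 W=0
Move 6: W@(3,3) -> caps B=0 W=0
Move 7: B@(1,3) -> caps B=1 W=0
Move 8: W@(3,1) -> caps B=1 W=0
Move 9: B@(3,0) -> caps B=1 W=0
Move 10: W@(0,0) -> caps B=1 W=0
Move 11: B@(2,1) -> caps B=1 W=0
Move 12: W@(0,1) -> caps B=1 W=0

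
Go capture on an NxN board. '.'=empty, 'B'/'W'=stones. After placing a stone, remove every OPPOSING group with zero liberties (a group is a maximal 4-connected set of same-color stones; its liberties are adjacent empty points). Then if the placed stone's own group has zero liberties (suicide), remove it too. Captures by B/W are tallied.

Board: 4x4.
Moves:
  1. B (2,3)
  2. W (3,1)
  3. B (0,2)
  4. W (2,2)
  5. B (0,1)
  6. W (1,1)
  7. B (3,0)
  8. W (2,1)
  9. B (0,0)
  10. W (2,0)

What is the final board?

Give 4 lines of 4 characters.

Move 1: B@(2,3) -> caps B=0 W=0
Move 2: W@(3,1) -> caps B=0 W=0
Move 3: B@(0,2) -> caps B=0 W=0
Move 4: W@(2,2) -> caps B=0 W=0
Move 5: B@(0,1) -> caps B=0 W=0
Move 6: W@(1,1) -> caps B=0 W=0
Move 7: B@(3,0) -> caps B=0 W=0
Move 8: W@(2,1) -> caps B=0 W=0
Move 9: B@(0,0) -> caps B=0 W=0
Move 10: W@(2,0) -> caps B=0 W=1

Answer: BBB.
.W..
WWWB
.W..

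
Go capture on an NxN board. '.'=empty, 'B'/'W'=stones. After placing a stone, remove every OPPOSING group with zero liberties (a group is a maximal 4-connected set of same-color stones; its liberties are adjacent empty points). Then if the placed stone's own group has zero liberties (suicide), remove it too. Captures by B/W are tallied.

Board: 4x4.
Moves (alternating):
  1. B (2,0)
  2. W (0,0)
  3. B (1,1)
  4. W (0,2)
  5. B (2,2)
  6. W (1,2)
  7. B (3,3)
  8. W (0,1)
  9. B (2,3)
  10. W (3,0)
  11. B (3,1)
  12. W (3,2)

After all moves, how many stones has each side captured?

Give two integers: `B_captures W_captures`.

Move 1: B@(2,0) -> caps B=0 W=0
Move 2: W@(0,0) -> caps B=0 W=0
Move 3: B@(1,1) -> caps B=0 W=0
Move 4: W@(0,2) -> caps B=0 W=0
Move 5: B@(2,2) -> caps B=0 W=0
Move 6: W@(1,2) -> caps B=0 W=0
Move 7: B@(3,3) -> caps B=0 W=0
Move 8: W@(0,1) -> caps B=0 W=0
Move 9: B@(2,3) -> caps B=0 W=0
Move 10: W@(3,0) -> caps B=0 W=0
Move 11: B@(3,1) -> caps B=1 W=0
Move 12: W@(3,2) -> caps B=1 W=0

Answer: 1 0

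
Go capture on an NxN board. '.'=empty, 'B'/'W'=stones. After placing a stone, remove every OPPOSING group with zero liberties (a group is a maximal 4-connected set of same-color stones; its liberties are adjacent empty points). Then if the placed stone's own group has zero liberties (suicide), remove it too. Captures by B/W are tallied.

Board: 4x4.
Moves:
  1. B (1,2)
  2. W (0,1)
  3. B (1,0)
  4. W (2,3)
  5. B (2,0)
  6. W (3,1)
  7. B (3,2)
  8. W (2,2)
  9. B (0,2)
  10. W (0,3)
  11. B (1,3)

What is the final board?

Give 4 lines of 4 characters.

Answer: .WB.
B.BB
B.WW
.WB.

Derivation:
Move 1: B@(1,2) -> caps B=0 W=0
Move 2: W@(0,1) -> caps B=0 W=0
Move 3: B@(1,0) -> caps B=0 W=0
Move 4: W@(2,3) -> caps B=0 W=0
Move 5: B@(2,0) -> caps B=0 W=0
Move 6: W@(3,1) -> caps B=0 W=0
Move 7: B@(3,2) -> caps B=0 W=0
Move 8: W@(2,2) -> caps B=0 W=0
Move 9: B@(0,2) -> caps B=0 W=0
Move 10: W@(0,3) -> caps B=0 W=0
Move 11: B@(1,3) -> caps B=1 W=0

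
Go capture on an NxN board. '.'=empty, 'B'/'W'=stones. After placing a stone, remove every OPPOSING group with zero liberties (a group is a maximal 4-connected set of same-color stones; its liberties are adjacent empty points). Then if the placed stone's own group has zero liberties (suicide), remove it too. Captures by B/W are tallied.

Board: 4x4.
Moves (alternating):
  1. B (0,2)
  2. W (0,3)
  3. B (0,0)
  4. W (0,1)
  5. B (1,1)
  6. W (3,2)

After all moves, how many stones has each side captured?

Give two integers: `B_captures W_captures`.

Move 1: B@(0,2) -> caps B=0 W=0
Move 2: W@(0,3) -> caps B=0 W=0
Move 3: B@(0,0) -> caps B=0 W=0
Move 4: W@(0,1) -> caps B=0 W=0
Move 5: B@(1,1) -> caps B=1 W=0
Move 6: W@(3,2) -> caps B=1 W=0

Answer: 1 0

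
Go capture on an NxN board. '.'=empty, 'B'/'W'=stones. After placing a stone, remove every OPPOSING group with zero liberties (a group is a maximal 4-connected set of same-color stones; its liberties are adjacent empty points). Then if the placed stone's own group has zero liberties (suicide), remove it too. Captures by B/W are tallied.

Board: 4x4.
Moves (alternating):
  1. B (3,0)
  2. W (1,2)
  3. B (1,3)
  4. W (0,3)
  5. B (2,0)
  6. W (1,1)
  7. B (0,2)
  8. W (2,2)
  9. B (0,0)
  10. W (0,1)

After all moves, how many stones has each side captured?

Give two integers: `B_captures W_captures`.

Answer: 1 0

Derivation:
Move 1: B@(3,0) -> caps B=0 W=0
Move 2: W@(1,2) -> caps B=0 W=0
Move 3: B@(1,3) -> caps B=0 W=0
Move 4: W@(0,3) -> caps B=0 W=0
Move 5: B@(2,0) -> caps B=0 W=0
Move 6: W@(1,1) -> caps B=0 W=0
Move 7: B@(0,2) -> caps B=1 W=0
Move 8: W@(2,2) -> caps B=1 W=0
Move 9: B@(0,0) -> caps B=1 W=0
Move 10: W@(0,1) -> caps B=1 W=0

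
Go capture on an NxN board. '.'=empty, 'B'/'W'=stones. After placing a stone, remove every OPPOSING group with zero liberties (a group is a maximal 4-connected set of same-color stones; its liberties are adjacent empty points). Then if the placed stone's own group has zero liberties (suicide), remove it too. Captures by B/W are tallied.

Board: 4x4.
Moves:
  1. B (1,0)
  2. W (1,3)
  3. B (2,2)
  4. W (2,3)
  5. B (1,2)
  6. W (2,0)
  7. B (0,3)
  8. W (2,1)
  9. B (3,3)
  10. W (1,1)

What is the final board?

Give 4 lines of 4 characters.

Answer: ...B
BWB.
WWB.
...B

Derivation:
Move 1: B@(1,0) -> caps B=0 W=0
Move 2: W@(1,3) -> caps B=0 W=0
Move 3: B@(2,2) -> caps B=0 W=0
Move 4: W@(2,3) -> caps B=0 W=0
Move 5: B@(1,2) -> caps B=0 W=0
Move 6: W@(2,0) -> caps B=0 W=0
Move 7: B@(0,3) -> caps B=0 W=0
Move 8: W@(2,1) -> caps B=0 W=0
Move 9: B@(3,3) -> caps B=2 W=0
Move 10: W@(1,1) -> caps B=2 W=0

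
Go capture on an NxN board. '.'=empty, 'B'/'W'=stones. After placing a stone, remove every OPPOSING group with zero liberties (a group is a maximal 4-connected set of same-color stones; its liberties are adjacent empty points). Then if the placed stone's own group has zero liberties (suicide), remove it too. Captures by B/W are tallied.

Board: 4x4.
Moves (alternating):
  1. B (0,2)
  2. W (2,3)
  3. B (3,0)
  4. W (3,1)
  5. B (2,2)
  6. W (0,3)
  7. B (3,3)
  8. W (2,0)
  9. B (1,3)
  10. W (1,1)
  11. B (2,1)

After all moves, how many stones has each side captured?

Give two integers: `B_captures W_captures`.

Answer: 2 1

Derivation:
Move 1: B@(0,2) -> caps B=0 W=0
Move 2: W@(2,3) -> caps B=0 W=0
Move 3: B@(3,0) -> caps B=0 W=0
Move 4: W@(3,1) -> caps B=0 W=0
Move 5: B@(2,2) -> caps B=0 W=0
Move 6: W@(0,3) -> caps B=0 W=0
Move 7: B@(3,3) -> caps B=0 W=0
Move 8: W@(2,0) -> caps B=0 W=1
Move 9: B@(1,3) -> caps B=2 W=1
Move 10: W@(1,1) -> caps B=2 W=1
Move 11: B@(2,1) -> caps B=2 W=1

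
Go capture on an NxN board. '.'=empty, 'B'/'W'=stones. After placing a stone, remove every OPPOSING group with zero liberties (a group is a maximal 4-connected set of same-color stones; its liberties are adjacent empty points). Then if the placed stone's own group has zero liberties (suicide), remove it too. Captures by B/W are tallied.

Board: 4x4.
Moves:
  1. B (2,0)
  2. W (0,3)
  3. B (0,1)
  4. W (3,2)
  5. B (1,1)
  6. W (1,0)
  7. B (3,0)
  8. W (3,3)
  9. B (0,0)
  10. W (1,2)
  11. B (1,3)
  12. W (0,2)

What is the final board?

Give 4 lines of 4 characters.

Move 1: B@(2,0) -> caps B=0 W=0
Move 2: W@(0,3) -> caps B=0 W=0
Move 3: B@(0,1) -> caps B=0 W=0
Move 4: W@(3,2) -> caps B=0 W=0
Move 5: B@(1,1) -> caps B=0 W=0
Move 6: W@(1,0) -> caps B=0 W=0
Move 7: B@(3,0) -> caps B=0 W=0
Move 8: W@(3,3) -> caps B=0 W=0
Move 9: B@(0,0) -> caps B=1 W=0
Move 10: W@(1,2) -> caps B=1 W=0
Move 11: B@(1,3) -> caps B=1 W=0
Move 12: W@(0,2) -> caps B=1 W=0

Answer: BBWW
.BWB
B...
B.WW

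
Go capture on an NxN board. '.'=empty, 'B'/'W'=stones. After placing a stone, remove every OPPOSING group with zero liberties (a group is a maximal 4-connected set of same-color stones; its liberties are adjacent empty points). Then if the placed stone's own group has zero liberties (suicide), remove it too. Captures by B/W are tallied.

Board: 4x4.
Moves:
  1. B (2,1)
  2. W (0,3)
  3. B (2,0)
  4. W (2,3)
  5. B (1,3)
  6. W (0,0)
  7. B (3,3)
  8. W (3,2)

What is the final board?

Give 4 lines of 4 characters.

Move 1: B@(2,1) -> caps B=0 W=0
Move 2: W@(0,3) -> caps B=0 W=0
Move 3: B@(2,0) -> caps B=0 W=0
Move 4: W@(2,3) -> caps B=0 W=0
Move 5: B@(1,3) -> caps B=0 W=0
Move 6: W@(0,0) -> caps B=0 W=0
Move 7: B@(3,3) -> caps B=0 W=0
Move 8: W@(3,2) -> caps B=0 W=1

Answer: W..W
...B
BB.W
..W.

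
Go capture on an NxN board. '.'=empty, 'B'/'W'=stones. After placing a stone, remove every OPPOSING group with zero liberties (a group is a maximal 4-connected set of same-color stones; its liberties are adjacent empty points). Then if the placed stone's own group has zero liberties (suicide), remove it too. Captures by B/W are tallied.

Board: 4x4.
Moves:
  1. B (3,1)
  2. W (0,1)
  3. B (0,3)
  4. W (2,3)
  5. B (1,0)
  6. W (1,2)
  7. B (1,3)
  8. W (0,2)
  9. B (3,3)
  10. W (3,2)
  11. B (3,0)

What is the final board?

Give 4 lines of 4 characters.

Answer: .WW.
B.W.
...W
BBW.

Derivation:
Move 1: B@(3,1) -> caps B=0 W=0
Move 2: W@(0,1) -> caps B=0 W=0
Move 3: B@(0,3) -> caps B=0 W=0
Move 4: W@(2,3) -> caps B=0 W=0
Move 5: B@(1,0) -> caps B=0 W=0
Move 6: W@(1,2) -> caps B=0 W=0
Move 7: B@(1,3) -> caps B=0 W=0
Move 8: W@(0,2) -> caps B=0 W=2
Move 9: B@(3,3) -> caps B=0 W=2
Move 10: W@(3,2) -> caps B=0 W=3
Move 11: B@(3,0) -> caps B=0 W=3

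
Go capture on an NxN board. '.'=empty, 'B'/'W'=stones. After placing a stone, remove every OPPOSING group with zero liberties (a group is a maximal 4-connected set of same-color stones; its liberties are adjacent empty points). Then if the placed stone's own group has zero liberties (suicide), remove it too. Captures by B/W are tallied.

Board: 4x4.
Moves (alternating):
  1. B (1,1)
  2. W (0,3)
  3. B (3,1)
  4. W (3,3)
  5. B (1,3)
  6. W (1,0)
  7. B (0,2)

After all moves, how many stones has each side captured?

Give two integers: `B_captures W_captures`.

Answer: 1 0

Derivation:
Move 1: B@(1,1) -> caps B=0 W=0
Move 2: W@(0,3) -> caps B=0 W=0
Move 3: B@(3,1) -> caps B=0 W=0
Move 4: W@(3,3) -> caps B=0 W=0
Move 5: B@(1,3) -> caps B=0 W=0
Move 6: W@(1,0) -> caps B=0 W=0
Move 7: B@(0,2) -> caps B=1 W=0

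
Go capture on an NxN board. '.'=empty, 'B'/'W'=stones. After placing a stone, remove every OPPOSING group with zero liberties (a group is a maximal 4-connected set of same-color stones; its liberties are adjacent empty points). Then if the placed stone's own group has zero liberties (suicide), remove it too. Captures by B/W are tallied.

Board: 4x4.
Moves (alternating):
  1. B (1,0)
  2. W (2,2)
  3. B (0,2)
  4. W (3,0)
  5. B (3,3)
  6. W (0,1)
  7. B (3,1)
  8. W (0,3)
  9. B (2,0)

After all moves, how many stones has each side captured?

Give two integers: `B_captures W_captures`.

Answer: 1 0

Derivation:
Move 1: B@(1,0) -> caps B=0 W=0
Move 2: W@(2,2) -> caps B=0 W=0
Move 3: B@(0,2) -> caps B=0 W=0
Move 4: W@(3,0) -> caps B=0 W=0
Move 5: B@(3,3) -> caps B=0 W=0
Move 6: W@(0,1) -> caps B=0 W=0
Move 7: B@(3,1) -> caps B=0 W=0
Move 8: W@(0,3) -> caps B=0 W=0
Move 9: B@(2,0) -> caps B=1 W=0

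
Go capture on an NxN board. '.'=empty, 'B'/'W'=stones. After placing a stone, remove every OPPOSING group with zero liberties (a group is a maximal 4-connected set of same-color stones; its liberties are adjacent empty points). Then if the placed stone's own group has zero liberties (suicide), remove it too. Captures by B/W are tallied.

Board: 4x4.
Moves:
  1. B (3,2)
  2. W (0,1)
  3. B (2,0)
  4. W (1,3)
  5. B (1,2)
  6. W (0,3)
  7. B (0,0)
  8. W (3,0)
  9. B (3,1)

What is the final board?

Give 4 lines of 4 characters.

Answer: BW.W
..BW
B...
.BB.

Derivation:
Move 1: B@(3,2) -> caps B=0 W=0
Move 2: W@(0,1) -> caps B=0 W=0
Move 3: B@(2,0) -> caps B=0 W=0
Move 4: W@(1,3) -> caps B=0 W=0
Move 5: B@(1,2) -> caps B=0 W=0
Move 6: W@(0,3) -> caps B=0 W=0
Move 7: B@(0,0) -> caps B=0 W=0
Move 8: W@(3,0) -> caps B=0 W=0
Move 9: B@(3,1) -> caps B=1 W=0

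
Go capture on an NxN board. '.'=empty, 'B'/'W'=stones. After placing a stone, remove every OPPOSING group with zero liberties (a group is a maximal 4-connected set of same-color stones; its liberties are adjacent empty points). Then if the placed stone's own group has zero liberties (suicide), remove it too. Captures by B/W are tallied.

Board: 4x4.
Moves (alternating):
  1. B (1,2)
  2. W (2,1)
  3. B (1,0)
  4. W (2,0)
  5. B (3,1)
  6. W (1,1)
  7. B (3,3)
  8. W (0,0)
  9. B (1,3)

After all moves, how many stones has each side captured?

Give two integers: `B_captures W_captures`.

Move 1: B@(1,2) -> caps B=0 W=0
Move 2: W@(2,1) -> caps B=0 W=0
Move 3: B@(1,0) -> caps B=0 W=0
Move 4: W@(2,0) -> caps B=0 W=0
Move 5: B@(3,1) -> caps B=0 W=0
Move 6: W@(1,1) -> caps B=0 W=0
Move 7: B@(3,3) -> caps B=0 W=0
Move 8: W@(0,0) -> caps B=0 W=1
Move 9: B@(1,3) -> caps B=0 W=1

Answer: 0 1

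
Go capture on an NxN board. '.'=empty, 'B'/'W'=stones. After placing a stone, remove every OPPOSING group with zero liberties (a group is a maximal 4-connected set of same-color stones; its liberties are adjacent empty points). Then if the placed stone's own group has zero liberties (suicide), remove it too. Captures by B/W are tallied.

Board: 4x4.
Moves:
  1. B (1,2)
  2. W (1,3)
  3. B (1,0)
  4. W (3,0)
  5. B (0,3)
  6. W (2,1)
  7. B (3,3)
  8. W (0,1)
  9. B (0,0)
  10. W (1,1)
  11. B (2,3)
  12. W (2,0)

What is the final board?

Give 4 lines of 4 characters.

Answer: .W.B
.WB.
WW.B
W..B

Derivation:
Move 1: B@(1,2) -> caps B=0 W=0
Move 2: W@(1,3) -> caps B=0 W=0
Move 3: B@(1,0) -> caps B=0 W=0
Move 4: W@(3,0) -> caps B=0 W=0
Move 5: B@(0,3) -> caps B=0 W=0
Move 6: W@(2,1) -> caps B=0 W=0
Move 7: B@(3,3) -> caps B=0 W=0
Move 8: W@(0,1) -> caps B=0 W=0
Move 9: B@(0,0) -> caps B=0 W=0
Move 10: W@(1,1) -> caps B=0 W=0
Move 11: B@(2,3) -> caps B=1 W=0
Move 12: W@(2,0) -> caps B=1 W=2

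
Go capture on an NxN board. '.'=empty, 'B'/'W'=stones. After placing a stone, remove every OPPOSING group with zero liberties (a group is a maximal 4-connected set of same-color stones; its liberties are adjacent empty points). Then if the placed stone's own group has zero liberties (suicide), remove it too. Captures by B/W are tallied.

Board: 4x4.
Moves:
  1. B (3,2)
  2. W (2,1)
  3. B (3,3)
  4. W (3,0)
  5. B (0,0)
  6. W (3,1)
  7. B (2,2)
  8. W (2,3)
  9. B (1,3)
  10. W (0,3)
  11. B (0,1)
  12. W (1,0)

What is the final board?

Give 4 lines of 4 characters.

Move 1: B@(3,2) -> caps B=0 W=0
Move 2: W@(2,1) -> caps B=0 W=0
Move 3: B@(3,3) -> caps B=0 W=0
Move 4: W@(3,0) -> caps B=0 W=0
Move 5: B@(0,0) -> caps B=0 W=0
Move 6: W@(3,1) -> caps B=0 W=0
Move 7: B@(2,2) -> caps B=0 W=0
Move 8: W@(2,3) -> caps B=0 W=0
Move 9: B@(1,3) -> caps B=1 W=0
Move 10: W@(0,3) -> caps B=1 W=0
Move 11: B@(0,1) -> caps B=1 W=0
Move 12: W@(1,0) -> caps B=1 W=0

Answer: BB.W
W..B
.WB.
WWBB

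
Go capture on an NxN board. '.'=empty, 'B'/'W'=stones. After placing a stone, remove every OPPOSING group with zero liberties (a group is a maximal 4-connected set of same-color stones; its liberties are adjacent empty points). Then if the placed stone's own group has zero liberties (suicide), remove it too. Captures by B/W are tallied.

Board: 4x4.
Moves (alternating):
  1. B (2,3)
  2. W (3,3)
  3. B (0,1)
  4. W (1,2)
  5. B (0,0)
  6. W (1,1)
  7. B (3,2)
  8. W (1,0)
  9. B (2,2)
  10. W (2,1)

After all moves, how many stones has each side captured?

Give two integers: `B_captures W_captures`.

Answer: 1 0

Derivation:
Move 1: B@(2,3) -> caps B=0 W=0
Move 2: W@(3,3) -> caps B=0 W=0
Move 3: B@(0,1) -> caps B=0 W=0
Move 4: W@(1,2) -> caps B=0 W=0
Move 5: B@(0,0) -> caps B=0 W=0
Move 6: W@(1,1) -> caps B=0 W=0
Move 7: B@(3,2) -> caps B=1 W=0
Move 8: W@(1,0) -> caps B=1 W=0
Move 9: B@(2,2) -> caps B=1 W=0
Move 10: W@(2,1) -> caps B=1 W=0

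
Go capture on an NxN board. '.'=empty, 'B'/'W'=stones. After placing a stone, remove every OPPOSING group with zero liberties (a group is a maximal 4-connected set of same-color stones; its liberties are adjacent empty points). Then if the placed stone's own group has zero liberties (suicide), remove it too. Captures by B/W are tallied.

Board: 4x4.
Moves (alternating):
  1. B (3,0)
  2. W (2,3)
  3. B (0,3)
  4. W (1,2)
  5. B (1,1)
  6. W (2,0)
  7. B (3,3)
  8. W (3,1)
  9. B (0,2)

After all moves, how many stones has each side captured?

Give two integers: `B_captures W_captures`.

Answer: 0 1

Derivation:
Move 1: B@(3,0) -> caps B=0 W=0
Move 2: W@(2,3) -> caps B=0 W=0
Move 3: B@(0,3) -> caps B=0 W=0
Move 4: W@(1,2) -> caps B=0 W=0
Move 5: B@(1,1) -> caps B=0 W=0
Move 6: W@(2,0) -> caps B=0 W=0
Move 7: B@(3,3) -> caps B=0 W=0
Move 8: W@(3,1) -> caps B=0 W=1
Move 9: B@(0,2) -> caps B=0 W=1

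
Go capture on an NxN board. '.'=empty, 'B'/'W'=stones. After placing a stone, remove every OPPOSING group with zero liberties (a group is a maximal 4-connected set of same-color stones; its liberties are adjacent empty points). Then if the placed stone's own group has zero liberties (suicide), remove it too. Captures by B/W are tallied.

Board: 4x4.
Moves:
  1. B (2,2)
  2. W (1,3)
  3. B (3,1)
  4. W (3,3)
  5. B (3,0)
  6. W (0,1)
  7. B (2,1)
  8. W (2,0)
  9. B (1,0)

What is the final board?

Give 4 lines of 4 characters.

Answer: .W..
B..W
.BB.
BB.W

Derivation:
Move 1: B@(2,2) -> caps B=0 W=0
Move 2: W@(1,3) -> caps B=0 W=0
Move 3: B@(3,1) -> caps B=0 W=0
Move 4: W@(3,3) -> caps B=0 W=0
Move 5: B@(3,0) -> caps B=0 W=0
Move 6: W@(0,1) -> caps B=0 W=0
Move 7: B@(2,1) -> caps B=0 W=0
Move 8: W@(2,0) -> caps B=0 W=0
Move 9: B@(1,0) -> caps B=1 W=0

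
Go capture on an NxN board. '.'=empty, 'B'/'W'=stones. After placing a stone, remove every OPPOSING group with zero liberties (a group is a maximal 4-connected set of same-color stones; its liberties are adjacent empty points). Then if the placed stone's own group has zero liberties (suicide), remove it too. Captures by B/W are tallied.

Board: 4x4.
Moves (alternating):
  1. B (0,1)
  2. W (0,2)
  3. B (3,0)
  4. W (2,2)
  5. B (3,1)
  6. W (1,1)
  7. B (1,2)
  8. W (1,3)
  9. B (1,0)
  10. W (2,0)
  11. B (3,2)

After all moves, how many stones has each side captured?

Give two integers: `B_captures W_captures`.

Move 1: B@(0,1) -> caps B=0 W=0
Move 2: W@(0,2) -> caps B=0 W=0
Move 3: B@(3,0) -> caps B=0 W=0
Move 4: W@(2,2) -> caps B=0 W=0
Move 5: B@(3,1) -> caps B=0 W=0
Move 6: W@(1,1) -> caps B=0 W=0
Move 7: B@(1,2) -> caps B=0 W=0
Move 8: W@(1,3) -> caps B=0 W=1
Move 9: B@(1,0) -> caps B=0 W=1
Move 10: W@(2,0) -> caps B=0 W=1
Move 11: B@(3,2) -> caps B=0 W=1

Answer: 0 1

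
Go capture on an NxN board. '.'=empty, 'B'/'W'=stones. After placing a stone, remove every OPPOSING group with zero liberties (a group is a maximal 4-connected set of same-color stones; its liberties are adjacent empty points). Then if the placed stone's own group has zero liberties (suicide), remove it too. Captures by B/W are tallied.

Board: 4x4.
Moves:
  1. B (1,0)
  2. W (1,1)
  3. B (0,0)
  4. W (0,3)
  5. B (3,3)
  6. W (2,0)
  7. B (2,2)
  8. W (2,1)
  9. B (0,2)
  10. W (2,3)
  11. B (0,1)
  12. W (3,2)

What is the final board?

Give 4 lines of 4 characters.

Answer: BBBW
BW..
WWBW
..W.

Derivation:
Move 1: B@(1,0) -> caps B=0 W=0
Move 2: W@(1,1) -> caps B=0 W=0
Move 3: B@(0,0) -> caps B=0 W=0
Move 4: W@(0,3) -> caps B=0 W=0
Move 5: B@(3,3) -> caps B=0 W=0
Move 6: W@(2,0) -> caps B=0 W=0
Move 7: B@(2,2) -> caps B=0 W=0
Move 8: W@(2,1) -> caps B=0 W=0
Move 9: B@(0,2) -> caps B=0 W=0
Move 10: W@(2,3) -> caps B=0 W=0
Move 11: B@(0,1) -> caps B=0 W=0
Move 12: W@(3,2) -> caps B=0 W=1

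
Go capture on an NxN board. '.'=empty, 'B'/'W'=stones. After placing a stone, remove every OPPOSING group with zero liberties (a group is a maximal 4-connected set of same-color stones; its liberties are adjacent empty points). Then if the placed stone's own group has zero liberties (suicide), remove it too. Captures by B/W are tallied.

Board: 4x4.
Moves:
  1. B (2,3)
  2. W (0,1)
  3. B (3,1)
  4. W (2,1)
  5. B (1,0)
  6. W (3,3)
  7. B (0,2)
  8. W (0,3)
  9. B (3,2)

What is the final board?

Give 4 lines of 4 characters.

Answer: .WBW
B...
.W.B
.BB.

Derivation:
Move 1: B@(2,3) -> caps B=0 W=0
Move 2: W@(0,1) -> caps B=0 W=0
Move 3: B@(3,1) -> caps B=0 W=0
Move 4: W@(2,1) -> caps B=0 W=0
Move 5: B@(1,0) -> caps B=0 W=0
Move 6: W@(3,3) -> caps B=0 W=0
Move 7: B@(0,2) -> caps B=0 W=0
Move 8: W@(0,3) -> caps B=0 W=0
Move 9: B@(3,2) -> caps B=1 W=0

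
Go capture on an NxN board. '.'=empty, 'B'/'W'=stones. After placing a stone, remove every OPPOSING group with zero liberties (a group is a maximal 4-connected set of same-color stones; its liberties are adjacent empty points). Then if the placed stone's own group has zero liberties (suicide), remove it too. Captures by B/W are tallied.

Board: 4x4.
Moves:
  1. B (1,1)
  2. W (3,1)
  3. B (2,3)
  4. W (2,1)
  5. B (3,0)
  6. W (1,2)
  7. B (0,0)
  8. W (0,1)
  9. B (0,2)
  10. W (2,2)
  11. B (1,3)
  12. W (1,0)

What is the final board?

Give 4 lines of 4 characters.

Answer: B.B.
WBWB
.WWB
BW..

Derivation:
Move 1: B@(1,1) -> caps B=0 W=0
Move 2: W@(3,1) -> caps B=0 W=0
Move 3: B@(2,3) -> caps B=0 W=0
Move 4: W@(2,1) -> caps B=0 W=0
Move 5: B@(3,0) -> caps B=0 W=0
Move 6: W@(1,2) -> caps B=0 W=0
Move 7: B@(0,0) -> caps B=0 W=0
Move 8: W@(0,1) -> caps B=0 W=0
Move 9: B@(0,2) -> caps B=1 W=0
Move 10: W@(2,2) -> caps B=1 W=0
Move 11: B@(1,3) -> caps B=1 W=0
Move 12: W@(1,0) -> caps B=1 W=0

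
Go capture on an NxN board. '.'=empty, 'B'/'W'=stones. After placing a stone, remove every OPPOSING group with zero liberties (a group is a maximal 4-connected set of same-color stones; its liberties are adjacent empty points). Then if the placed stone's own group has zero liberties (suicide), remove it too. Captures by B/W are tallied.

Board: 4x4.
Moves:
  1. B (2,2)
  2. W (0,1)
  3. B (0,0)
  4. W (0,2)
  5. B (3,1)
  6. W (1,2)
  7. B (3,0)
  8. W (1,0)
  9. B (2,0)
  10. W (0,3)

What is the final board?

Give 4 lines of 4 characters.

Move 1: B@(2,2) -> caps B=0 W=0
Move 2: W@(0,1) -> caps B=0 W=0
Move 3: B@(0,0) -> caps B=0 W=0
Move 4: W@(0,2) -> caps B=0 W=0
Move 5: B@(3,1) -> caps B=0 W=0
Move 6: W@(1,2) -> caps B=0 W=0
Move 7: B@(3,0) -> caps B=0 W=0
Move 8: W@(1,0) -> caps B=0 W=1
Move 9: B@(2,0) -> caps B=0 W=1
Move 10: W@(0,3) -> caps B=0 W=1

Answer: .WWW
W.W.
B.B.
BB..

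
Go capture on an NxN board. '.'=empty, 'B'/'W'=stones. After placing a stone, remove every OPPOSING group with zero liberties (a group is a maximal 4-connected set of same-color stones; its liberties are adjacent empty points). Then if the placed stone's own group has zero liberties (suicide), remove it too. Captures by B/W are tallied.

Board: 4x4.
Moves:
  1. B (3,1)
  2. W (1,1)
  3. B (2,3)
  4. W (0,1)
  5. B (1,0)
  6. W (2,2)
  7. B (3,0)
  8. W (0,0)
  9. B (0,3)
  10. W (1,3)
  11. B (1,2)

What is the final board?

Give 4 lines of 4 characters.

Move 1: B@(3,1) -> caps B=0 W=0
Move 2: W@(1,1) -> caps B=0 W=0
Move 3: B@(2,3) -> caps B=0 W=0
Move 4: W@(0,1) -> caps B=0 W=0
Move 5: B@(1,0) -> caps B=0 W=0
Move 6: W@(2,2) -> caps B=0 W=0
Move 7: B@(3,0) -> caps B=0 W=0
Move 8: W@(0,0) -> caps B=0 W=0
Move 9: B@(0,3) -> caps B=0 W=0
Move 10: W@(1,3) -> caps B=0 W=0
Move 11: B@(1,2) -> caps B=1 W=0

Answer: WW.B
BWB.
..WB
BB..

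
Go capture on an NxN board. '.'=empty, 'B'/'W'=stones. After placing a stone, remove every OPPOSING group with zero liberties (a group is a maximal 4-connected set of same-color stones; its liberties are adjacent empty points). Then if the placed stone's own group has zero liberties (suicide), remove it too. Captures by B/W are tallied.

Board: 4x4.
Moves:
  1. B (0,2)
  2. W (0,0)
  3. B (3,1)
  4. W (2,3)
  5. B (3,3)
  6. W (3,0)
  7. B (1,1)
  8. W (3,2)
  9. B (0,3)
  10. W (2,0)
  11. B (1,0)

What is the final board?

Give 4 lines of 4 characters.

Move 1: B@(0,2) -> caps B=0 W=0
Move 2: W@(0,0) -> caps B=0 W=0
Move 3: B@(3,1) -> caps B=0 W=0
Move 4: W@(2,3) -> caps B=0 W=0
Move 5: B@(3,3) -> caps B=0 W=0
Move 6: W@(3,0) -> caps B=0 W=0
Move 7: B@(1,1) -> caps B=0 W=0
Move 8: W@(3,2) -> caps B=0 W=1
Move 9: B@(0,3) -> caps B=0 W=1
Move 10: W@(2,0) -> caps B=0 W=1
Move 11: B@(1,0) -> caps B=0 W=1

Answer: W.BB
BB..
W..W
WBW.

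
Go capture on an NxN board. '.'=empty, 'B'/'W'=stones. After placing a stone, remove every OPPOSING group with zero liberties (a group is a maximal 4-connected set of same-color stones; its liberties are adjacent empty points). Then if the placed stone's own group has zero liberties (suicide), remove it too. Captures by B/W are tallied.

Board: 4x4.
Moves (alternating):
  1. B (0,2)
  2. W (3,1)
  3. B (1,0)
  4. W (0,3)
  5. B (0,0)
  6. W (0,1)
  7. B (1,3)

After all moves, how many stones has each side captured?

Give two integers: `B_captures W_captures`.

Answer: 1 0

Derivation:
Move 1: B@(0,2) -> caps B=0 W=0
Move 2: W@(3,1) -> caps B=0 W=0
Move 3: B@(1,0) -> caps B=0 W=0
Move 4: W@(0,3) -> caps B=0 W=0
Move 5: B@(0,0) -> caps B=0 W=0
Move 6: W@(0,1) -> caps B=0 W=0
Move 7: B@(1,3) -> caps B=1 W=0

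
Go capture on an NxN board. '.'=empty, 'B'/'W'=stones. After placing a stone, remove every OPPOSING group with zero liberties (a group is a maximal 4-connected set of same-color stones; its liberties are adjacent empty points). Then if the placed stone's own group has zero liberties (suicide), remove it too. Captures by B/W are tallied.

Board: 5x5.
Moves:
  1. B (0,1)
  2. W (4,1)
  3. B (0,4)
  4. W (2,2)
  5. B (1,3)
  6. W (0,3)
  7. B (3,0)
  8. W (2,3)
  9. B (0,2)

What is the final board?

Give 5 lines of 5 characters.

Move 1: B@(0,1) -> caps B=0 W=0
Move 2: W@(4,1) -> caps B=0 W=0
Move 3: B@(0,4) -> caps B=0 W=0
Move 4: W@(2,2) -> caps B=0 W=0
Move 5: B@(1,3) -> caps B=0 W=0
Move 6: W@(0,3) -> caps B=0 W=0
Move 7: B@(3,0) -> caps B=0 W=0
Move 8: W@(2,3) -> caps B=0 W=0
Move 9: B@(0,2) -> caps B=1 W=0

Answer: .BB.B
...B.
..WW.
B....
.W...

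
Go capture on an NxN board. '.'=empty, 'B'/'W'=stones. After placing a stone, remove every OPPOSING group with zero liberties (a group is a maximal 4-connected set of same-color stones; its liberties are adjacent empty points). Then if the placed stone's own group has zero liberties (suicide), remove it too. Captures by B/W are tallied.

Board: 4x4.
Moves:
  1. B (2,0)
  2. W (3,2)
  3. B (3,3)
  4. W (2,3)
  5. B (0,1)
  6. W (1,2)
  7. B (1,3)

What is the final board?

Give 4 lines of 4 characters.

Answer: .B..
..WB
B..W
..W.

Derivation:
Move 1: B@(2,0) -> caps B=0 W=0
Move 2: W@(3,2) -> caps B=0 W=0
Move 3: B@(3,3) -> caps B=0 W=0
Move 4: W@(2,3) -> caps B=0 W=1
Move 5: B@(0,1) -> caps B=0 W=1
Move 6: W@(1,2) -> caps B=0 W=1
Move 7: B@(1,3) -> caps B=0 W=1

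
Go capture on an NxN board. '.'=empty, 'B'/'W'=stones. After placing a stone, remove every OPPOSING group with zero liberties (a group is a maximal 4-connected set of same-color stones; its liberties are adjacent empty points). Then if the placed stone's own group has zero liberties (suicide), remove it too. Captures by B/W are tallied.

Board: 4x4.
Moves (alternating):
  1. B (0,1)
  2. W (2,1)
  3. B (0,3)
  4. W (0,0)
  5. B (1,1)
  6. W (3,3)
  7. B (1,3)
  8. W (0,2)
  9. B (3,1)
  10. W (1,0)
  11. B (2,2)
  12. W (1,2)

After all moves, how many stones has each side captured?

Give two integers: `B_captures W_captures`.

Answer: 0 2

Derivation:
Move 1: B@(0,1) -> caps B=0 W=0
Move 2: W@(2,1) -> caps B=0 W=0
Move 3: B@(0,3) -> caps B=0 W=0
Move 4: W@(0,0) -> caps B=0 W=0
Move 5: B@(1,1) -> caps B=0 W=0
Move 6: W@(3,3) -> caps B=0 W=0
Move 7: B@(1,3) -> caps B=0 W=0
Move 8: W@(0,2) -> caps B=0 W=0
Move 9: B@(3,1) -> caps B=0 W=0
Move 10: W@(1,0) -> caps B=0 W=0
Move 11: B@(2,2) -> caps B=0 W=0
Move 12: W@(1,2) -> caps B=0 W=2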